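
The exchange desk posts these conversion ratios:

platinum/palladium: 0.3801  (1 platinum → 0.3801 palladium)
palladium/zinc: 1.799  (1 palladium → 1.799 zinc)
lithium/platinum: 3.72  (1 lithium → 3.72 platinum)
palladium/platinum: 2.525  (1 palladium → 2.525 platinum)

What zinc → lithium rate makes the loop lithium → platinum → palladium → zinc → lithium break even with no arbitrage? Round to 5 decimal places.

Known legs of the cycle: 3.72 × 0.3801 × 1.799 = 2.543735628
For no arbitrage the full-cycle product must be 1, so the missing rate is 1 / 2.543735628 ≈ 0.3931226.

0.39312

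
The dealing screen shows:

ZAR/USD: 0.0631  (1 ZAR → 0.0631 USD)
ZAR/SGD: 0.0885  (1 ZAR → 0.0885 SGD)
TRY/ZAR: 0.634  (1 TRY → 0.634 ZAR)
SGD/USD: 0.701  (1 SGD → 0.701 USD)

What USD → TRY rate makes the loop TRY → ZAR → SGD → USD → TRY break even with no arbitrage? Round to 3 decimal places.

Known legs of the cycle: 0.634 × 0.0885 × 0.701 = 0.039332409
For no arbitrage the full-cycle product must be 1, so the missing rate is 1 / 0.039332409 ≈ 25.42433.

25.424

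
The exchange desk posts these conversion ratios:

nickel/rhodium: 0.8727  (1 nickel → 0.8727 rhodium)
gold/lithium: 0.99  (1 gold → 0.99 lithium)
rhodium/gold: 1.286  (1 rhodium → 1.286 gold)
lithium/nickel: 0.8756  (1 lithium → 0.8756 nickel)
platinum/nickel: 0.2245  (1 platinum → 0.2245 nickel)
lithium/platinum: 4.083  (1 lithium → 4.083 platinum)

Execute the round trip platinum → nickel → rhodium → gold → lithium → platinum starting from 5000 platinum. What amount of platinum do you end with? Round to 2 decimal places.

5092.22

5000 platinum × 0.2245 = 1122.5 nickel
1122.5 nickel × 0.8727 = 979.60575 rhodium
979.60575 rhodium × 1.286 = 1259.7729945 gold
1259.7729945 gold × 0.99 = 1247.175264555 lithium
1247.175264555 lithium × 4.083 = 5092.216605178065 platinum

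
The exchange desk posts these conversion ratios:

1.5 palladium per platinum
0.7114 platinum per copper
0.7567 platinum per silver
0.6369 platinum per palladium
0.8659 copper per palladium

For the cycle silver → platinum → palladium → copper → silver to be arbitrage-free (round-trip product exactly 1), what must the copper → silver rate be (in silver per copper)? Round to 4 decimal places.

1.0175

Known legs of the cycle: 0.7567 × 1.5 × 0.8659 = 0.982839795
For no arbitrage the full-cycle product must be 1, so the missing rate is 1 / 0.982839795 ≈ 1.017460.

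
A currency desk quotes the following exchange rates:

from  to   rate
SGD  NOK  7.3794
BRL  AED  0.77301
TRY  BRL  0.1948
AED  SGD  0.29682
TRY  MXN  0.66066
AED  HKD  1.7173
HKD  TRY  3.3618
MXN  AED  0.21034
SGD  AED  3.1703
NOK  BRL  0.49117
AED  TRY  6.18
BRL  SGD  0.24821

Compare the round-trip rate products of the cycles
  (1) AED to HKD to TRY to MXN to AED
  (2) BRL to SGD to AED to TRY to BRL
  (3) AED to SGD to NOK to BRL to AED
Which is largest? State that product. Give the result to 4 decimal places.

0.9473

(1) 1.7173 × 3.3618 × 0.66066 × 0.21034 = 0.80227
(2) 0.24821 × 3.1703 × 6.18 × 0.1948 = 0.94732
(3) 0.29682 × 7.3794 × 0.49117 × 0.77301 = 0.83163
Highest is cycle (2) at 0.9473 (≤1, no arbitrage).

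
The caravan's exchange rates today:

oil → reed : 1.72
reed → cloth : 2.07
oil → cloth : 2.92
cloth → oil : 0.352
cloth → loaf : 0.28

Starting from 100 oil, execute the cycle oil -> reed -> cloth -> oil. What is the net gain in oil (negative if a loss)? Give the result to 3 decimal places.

100 oil × 1.72 = 172 reed
172 reed × 2.07 = 356.04 cloth
356.04 cloth × 0.352 = 125.32608 oil
Net change: 125.32608 − 100 = 25.32608 oil

25.326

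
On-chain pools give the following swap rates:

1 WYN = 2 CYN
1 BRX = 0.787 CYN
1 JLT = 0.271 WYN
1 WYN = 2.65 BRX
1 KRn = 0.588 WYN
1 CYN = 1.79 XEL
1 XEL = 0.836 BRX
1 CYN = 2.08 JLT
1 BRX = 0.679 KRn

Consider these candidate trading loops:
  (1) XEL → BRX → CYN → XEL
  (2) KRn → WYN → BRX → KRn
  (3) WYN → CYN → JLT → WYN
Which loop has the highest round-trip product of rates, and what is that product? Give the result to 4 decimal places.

(1) 0.836 × 0.787 × 1.79 = 1.17770
(2) 0.588 × 2.65 × 0.679 = 1.05802
(3) 2 × 2.08 × 0.271 = 1.12736
Highest is cycle (1) at 1.1777 (>1, arbitrage).

1.1777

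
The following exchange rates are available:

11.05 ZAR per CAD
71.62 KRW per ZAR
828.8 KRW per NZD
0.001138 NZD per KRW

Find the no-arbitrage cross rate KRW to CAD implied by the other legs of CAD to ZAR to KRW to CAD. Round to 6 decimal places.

0.001264

Known legs of the cycle: 11.05 × 71.62 = 791.401
For no arbitrage the full-cycle product must be 1, so the missing rate is 1 / 791.401 ≈ 0.00126358.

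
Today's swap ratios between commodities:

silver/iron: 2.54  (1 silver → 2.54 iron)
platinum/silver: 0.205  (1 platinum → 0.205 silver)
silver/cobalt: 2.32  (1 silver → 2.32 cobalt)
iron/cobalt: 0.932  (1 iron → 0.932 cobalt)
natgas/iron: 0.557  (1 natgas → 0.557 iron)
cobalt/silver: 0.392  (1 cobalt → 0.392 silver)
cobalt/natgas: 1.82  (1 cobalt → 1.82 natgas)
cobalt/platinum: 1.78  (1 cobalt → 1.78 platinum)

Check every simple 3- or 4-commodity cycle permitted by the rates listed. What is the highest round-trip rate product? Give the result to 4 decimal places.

0.9448

natgas→iron→cobalt→natgas: 0.557 × 0.932 × 1.82 = 0.94481
cobalt→silver→iron→cobalt: 0.392 × 2.54 × 0.932 = 0.92797
platinum→silver→iron→cobalt→platinum: 0.205 × 2.54 × 0.932 × 1.78 = 0.86382
platinum→silver→cobalt→platinum: 0.205 × 2.32 × 1.78 = 0.84657
Maximum is natgas→iron→cobalt→natgas at 0.9448; no arbitrage — every cycle loses value.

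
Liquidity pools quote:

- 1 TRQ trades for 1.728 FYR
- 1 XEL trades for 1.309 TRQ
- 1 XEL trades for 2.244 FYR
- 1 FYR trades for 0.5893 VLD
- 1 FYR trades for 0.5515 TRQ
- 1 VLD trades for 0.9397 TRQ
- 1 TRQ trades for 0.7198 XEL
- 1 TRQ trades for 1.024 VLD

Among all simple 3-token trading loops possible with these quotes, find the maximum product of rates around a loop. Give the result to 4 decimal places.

FYR→VLD→TRQ→FYR: 0.5893 × 0.9397 × 1.728 = 0.95691
XEL→FYR→TRQ→XEL: 2.244 × 0.5515 × 0.7198 = 0.89080
Maximum is FYR→VLD→TRQ→FYR at 0.9569; no arbitrage — every cycle loses value.

0.9569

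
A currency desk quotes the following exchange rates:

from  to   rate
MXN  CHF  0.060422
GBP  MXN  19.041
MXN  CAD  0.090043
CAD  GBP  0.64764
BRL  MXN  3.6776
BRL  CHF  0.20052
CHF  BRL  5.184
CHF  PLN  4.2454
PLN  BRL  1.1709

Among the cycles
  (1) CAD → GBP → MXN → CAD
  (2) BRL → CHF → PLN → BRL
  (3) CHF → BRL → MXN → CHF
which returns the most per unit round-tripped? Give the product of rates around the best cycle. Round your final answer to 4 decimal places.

(1) 0.64764 × 19.041 × 0.090043 = 1.11038
(2) 0.20052 × 4.2454 × 1.1709 = 0.99677
(3) 5.184 × 3.6776 × 0.060422 = 1.15193
Highest is cycle (3) at 1.1519 (>1, arbitrage).

1.1519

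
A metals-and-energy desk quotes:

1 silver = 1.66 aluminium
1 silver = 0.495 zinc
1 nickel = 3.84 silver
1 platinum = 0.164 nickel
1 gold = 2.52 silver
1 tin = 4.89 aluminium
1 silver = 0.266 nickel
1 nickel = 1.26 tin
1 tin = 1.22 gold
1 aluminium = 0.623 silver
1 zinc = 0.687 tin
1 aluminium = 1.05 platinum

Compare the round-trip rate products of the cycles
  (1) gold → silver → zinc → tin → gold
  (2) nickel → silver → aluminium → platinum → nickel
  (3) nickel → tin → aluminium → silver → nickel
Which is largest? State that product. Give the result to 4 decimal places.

(1) 2.52 × 0.495 × 0.687 × 1.22 = 1.04550
(2) 3.84 × 1.66 × 1.05 × 0.164 = 1.09767
(3) 1.26 × 4.89 × 0.623 × 0.266 = 1.02105
Highest is cycle (2) at 1.0977 (>1, arbitrage).

1.0977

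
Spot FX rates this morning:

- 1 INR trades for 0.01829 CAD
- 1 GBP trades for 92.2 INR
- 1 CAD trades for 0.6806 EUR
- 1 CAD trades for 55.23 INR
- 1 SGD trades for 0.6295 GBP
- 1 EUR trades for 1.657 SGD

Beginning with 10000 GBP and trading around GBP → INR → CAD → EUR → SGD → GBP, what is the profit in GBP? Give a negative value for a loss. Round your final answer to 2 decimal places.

10000 GBP × 92.2 = 922000 INR
922000 INR × 0.01829 = 16863.38 CAD
16863.38 CAD × 0.6806 = 11477.216428 EUR
11477.216428 EUR × 1.657 = 19017.747621196 SGD
19017.747621196 SGD × 0.6295 = 11971.672127542882 GBP
Net change: 11971.672127542882 − 10000 = 1971.672127542882 GBP

1971.67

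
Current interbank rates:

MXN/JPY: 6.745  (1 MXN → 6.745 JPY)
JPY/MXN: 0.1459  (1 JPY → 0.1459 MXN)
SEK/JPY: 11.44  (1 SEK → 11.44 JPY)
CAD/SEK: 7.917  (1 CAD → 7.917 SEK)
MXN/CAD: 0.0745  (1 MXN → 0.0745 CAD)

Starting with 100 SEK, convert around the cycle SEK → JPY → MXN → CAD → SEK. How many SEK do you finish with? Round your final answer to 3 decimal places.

100 SEK × 11.44 = 1144 JPY
1144 JPY × 0.1459 = 166.9096 MXN
166.9096 MXN × 0.0745 = 12.4347652 CAD
12.4347652 CAD × 7.917 = 98.4460360884 SEK

98.446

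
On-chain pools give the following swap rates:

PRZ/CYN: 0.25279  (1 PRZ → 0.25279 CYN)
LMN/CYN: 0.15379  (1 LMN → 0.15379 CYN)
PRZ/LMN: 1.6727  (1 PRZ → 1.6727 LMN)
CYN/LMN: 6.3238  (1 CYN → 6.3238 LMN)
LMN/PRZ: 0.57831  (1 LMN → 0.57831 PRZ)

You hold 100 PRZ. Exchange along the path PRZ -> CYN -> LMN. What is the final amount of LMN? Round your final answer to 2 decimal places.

159.86

100 PRZ × 0.25279 = 25.279 CYN
25.279 CYN × 6.3238 = 159.8593402 LMN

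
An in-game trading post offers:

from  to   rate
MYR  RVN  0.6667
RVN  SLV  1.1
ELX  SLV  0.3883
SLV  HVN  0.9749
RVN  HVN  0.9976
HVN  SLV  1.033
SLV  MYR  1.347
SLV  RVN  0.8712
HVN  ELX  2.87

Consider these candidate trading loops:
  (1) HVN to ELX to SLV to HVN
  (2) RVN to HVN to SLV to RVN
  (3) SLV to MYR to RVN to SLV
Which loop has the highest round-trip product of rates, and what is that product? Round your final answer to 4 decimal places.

1.0864

(1) 2.87 × 0.3883 × 0.9749 = 1.08645
(2) 0.9976 × 1.033 × 0.8712 = 0.89779
(3) 1.347 × 0.6667 × 1.1 = 0.98785
Highest is cycle (1) at 1.0864 (>1, arbitrage).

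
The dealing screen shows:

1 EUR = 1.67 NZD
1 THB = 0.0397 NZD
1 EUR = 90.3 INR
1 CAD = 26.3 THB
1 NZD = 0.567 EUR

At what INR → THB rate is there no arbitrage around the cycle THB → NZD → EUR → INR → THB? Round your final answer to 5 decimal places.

0.49197

Known legs of the cycle: 0.0397 × 0.567 × 90.3 = 2.03264397
For no arbitrage the full-cycle product must be 1, so the missing rate is 1 / 2.03264397 ≈ 0.4919701.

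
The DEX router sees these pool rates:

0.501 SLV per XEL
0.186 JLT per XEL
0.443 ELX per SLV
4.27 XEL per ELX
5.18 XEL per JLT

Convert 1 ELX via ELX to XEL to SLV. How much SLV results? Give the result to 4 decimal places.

2.1393

1 ELX × 4.27 = 4.27 XEL
4.27 XEL × 0.501 = 2.13927 SLV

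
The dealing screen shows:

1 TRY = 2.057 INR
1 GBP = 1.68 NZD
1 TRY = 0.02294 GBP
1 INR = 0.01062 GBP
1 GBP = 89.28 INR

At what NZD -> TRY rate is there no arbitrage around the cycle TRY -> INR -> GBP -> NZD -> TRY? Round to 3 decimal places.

27.248

Known legs of the cycle: 2.057 × 0.01062 × 1.68 = 0.0367001712
For no arbitrage the full-cycle product must be 1, so the missing rate is 1 / 0.0367001712 ≈ 27.24783.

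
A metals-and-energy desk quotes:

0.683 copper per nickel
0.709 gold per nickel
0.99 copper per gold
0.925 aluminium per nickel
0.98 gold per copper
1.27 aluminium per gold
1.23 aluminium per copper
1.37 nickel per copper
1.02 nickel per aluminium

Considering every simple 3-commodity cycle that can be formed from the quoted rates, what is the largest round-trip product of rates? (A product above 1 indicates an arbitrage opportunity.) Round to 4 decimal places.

nickel→gold→copper→nickel: 0.709 × 0.99 × 1.37 = 0.96162
nickel→gold→aluminium→nickel: 0.709 × 1.27 × 1.02 = 0.91844
nickel→copper→aluminium→nickel: 0.683 × 1.23 × 1.02 = 0.85689
Maximum is nickel→gold→copper→nickel at 0.9616; no arbitrage — every cycle loses value.

0.9616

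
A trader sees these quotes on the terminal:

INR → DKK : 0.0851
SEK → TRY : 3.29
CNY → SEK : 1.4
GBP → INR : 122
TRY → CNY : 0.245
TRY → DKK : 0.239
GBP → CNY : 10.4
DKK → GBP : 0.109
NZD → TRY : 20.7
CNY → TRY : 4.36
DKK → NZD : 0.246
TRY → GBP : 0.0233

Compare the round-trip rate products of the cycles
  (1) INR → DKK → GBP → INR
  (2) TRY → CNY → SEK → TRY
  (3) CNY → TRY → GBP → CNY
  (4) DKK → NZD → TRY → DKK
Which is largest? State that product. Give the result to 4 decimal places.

1.2170

(1) 0.0851 × 0.109 × 122 = 1.13166
(2) 0.245 × 1.4 × 3.29 = 1.12847
(3) 4.36 × 0.0233 × 10.4 = 1.05652
(4) 0.246 × 20.7 × 0.239 = 1.21704
Highest is cycle (4) at 1.2170 (>1, arbitrage).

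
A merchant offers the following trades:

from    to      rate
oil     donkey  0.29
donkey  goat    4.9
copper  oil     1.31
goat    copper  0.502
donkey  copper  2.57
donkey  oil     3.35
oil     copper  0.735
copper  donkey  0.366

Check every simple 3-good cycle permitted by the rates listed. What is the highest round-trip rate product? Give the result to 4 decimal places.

0.9763

donkey→copper→oil→donkey: 2.57 × 1.31 × 0.29 = 0.97634
donkey→oil→copper→donkey: 3.35 × 0.735 × 0.366 = 0.90118
donkey→goat→copper→donkey: 4.9 × 0.502 × 0.366 = 0.90029
Maximum is donkey→copper→oil→donkey at 0.9763; no arbitrage — every cycle loses value.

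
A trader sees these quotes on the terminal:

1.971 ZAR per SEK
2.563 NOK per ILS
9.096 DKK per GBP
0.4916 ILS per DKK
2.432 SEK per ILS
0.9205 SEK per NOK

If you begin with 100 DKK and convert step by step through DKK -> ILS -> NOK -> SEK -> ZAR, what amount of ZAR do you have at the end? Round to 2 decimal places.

228.60

100 DKK × 0.4916 = 49.16 ILS
49.16 ILS × 2.563 = 125.99708 NOK
125.99708 NOK × 0.9205 = 115.98031214 SEK
115.98031214 SEK × 1.971 = 228.59719522794 ZAR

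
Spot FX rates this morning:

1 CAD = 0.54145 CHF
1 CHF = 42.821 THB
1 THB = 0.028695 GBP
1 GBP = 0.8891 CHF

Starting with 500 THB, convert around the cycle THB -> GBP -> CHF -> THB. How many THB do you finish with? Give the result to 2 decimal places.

500 THB × 0.028695 = 14.3475 GBP
14.3475 GBP × 0.8891 = 12.75636225 CHF
12.75636225 CHF × 42.821 = 546.24018790725 THB

546.24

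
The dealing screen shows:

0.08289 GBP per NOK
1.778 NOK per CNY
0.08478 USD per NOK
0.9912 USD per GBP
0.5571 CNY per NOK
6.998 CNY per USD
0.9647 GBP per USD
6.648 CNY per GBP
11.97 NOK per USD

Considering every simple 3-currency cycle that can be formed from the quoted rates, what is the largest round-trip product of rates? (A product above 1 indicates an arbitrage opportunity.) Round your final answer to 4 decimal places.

1.0549

USD→CNY→NOK→USD: 6.998 × 1.778 × 0.08478 = 1.05487
USD→NOK→GBP→USD: 11.97 × 0.08289 × 0.9912 = 0.98346
GBP→CNY→NOK→GBP: 6.648 × 1.778 × 0.08289 = 0.97977
Maximum is USD→CNY→NOK→USD at 1.0549; arbitrage exists.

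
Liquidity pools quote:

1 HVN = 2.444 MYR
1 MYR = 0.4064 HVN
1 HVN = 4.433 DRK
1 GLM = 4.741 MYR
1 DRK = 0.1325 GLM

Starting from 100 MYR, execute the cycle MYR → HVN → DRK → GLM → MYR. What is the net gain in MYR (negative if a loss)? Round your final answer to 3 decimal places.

13.172

100 MYR × 0.4064 = 40.64 HVN
40.64 HVN × 4.433 = 180.15712 DRK
180.15712 DRK × 0.1325 = 23.8708184 GLM
23.8708184 GLM × 4.741 = 113.1715500344 MYR
Net change: 113.1715500344 − 100 = 13.1715500344 MYR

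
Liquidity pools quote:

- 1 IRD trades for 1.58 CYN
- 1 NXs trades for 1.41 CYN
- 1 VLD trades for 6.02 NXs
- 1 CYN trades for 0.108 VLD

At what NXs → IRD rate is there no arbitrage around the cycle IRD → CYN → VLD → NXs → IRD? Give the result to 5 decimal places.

0.97347

Known legs of the cycle: 1.58 × 0.108 × 6.02 = 1.0272528
For no arbitrage the full-cycle product must be 1, so the missing rate is 1 / 1.0272528 ≈ 0.9734702.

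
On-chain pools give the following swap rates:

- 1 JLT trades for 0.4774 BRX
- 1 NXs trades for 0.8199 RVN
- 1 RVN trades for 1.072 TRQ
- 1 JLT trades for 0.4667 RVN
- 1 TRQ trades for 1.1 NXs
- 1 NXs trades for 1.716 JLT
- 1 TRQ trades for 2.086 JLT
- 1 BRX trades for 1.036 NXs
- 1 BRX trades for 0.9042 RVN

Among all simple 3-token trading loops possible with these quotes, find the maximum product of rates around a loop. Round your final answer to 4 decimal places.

RVN→TRQ→JLT→RVN: 1.072 × 2.086 × 0.4667 = 1.04363
RVN→TRQ→NXs→RVN: 1.072 × 1.1 × 0.8199 = 0.96683
NXs→JLT→BRX→NXs: 1.716 × 0.4774 × 1.036 = 0.84871
Maximum is RVN→TRQ→JLT→RVN at 1.0436; arbitrage exists.

1.0436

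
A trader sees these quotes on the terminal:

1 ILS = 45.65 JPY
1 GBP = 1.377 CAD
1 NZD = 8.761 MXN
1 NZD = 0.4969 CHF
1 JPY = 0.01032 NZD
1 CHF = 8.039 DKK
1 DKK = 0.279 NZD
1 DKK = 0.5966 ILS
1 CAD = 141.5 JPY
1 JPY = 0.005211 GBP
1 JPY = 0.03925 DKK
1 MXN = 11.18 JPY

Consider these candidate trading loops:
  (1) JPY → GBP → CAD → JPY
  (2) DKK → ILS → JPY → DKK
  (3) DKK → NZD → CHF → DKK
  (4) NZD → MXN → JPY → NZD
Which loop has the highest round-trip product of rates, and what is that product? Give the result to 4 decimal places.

(1) 0.005211 × 1.377 × 141.5 = 1.01534
(2) 0.5966 × 45.65 × 0.03925 = 1.06897
(3) 0.279 × 0.4969 × 8.039 = 1.11449
(4) 8.761 × 11.18 × 0.01032 = 1.01082
Highest is cycle (3) at 1.1145 (>1, arbitrage).

1.1145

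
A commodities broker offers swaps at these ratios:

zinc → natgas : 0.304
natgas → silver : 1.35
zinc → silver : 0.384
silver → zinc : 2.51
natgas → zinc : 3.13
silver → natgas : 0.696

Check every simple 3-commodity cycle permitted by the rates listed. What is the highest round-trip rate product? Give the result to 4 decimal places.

zinc→natgas→silver→zinc: 0.304 × 1.35 × 2.51 = 1.03010
zinc→silver→natgas→zinc: 0.384 × 0.696 × 3.13 = 0.83654
Maximum is zinc→natgas→silver→zinc at 1.0301; arbitrage exists.

1.0301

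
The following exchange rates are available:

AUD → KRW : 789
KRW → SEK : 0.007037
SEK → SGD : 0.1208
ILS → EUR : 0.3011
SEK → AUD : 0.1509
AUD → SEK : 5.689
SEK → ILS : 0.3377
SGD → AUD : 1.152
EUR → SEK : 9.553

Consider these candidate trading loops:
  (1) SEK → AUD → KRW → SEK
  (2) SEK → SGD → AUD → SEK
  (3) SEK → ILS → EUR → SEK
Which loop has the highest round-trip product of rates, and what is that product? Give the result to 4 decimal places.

0.9714

(1) 0.1509 × 789 × 0.007037 = 0.83783
(2) 0.1208 × 1.152 × 5.689 = 0.79169
(3) 0.3377 × 0.3011 × 9.553 = 0.97136
Highest is cycle (3) at 0.9714 (≤1, no arbitrage).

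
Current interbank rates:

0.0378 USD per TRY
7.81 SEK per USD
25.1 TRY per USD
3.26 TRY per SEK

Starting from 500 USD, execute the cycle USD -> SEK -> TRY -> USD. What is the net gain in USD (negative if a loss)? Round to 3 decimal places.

-18.795

500 USD × 7.81 = 3905 SEK
3905 SEK × 3.26 = 12730.3 TRY
12730.3 TRY × 0.0378 = 481.20534 USD
Net change: 481.20534 − 500 = -18.79466 USD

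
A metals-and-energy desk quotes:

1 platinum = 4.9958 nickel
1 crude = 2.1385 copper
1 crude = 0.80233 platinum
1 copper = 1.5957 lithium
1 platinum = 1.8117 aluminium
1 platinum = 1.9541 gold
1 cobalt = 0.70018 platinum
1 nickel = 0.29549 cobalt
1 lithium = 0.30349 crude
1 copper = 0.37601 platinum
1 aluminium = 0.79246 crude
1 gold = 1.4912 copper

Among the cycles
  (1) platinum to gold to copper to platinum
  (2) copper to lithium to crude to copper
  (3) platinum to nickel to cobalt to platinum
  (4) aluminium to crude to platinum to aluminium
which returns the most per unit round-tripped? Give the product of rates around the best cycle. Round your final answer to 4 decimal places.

(1) 1.9541 × 1.4912 × 0.37601 = 1.09568
(2) 1.5957 × 0.30349 × 2.1385 = 1.03563
(3) 4.9958 × 0.29549 × 0.70018 = 1.03361
(4) 0.79246 × 0.80233 × 1.8117 = 1.15191
Highest is cycle (4) at 1.1519 (>1, arbitrage).

1.1519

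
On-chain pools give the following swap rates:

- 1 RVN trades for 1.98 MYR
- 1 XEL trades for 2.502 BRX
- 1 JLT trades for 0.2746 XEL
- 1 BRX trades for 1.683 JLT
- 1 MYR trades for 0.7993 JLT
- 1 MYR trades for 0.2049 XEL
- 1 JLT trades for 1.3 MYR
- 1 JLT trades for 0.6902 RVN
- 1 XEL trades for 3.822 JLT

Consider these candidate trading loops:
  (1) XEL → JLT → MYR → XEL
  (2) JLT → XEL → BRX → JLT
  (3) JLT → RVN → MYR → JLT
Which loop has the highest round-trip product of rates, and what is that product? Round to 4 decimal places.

1.1563

(1) 3.822 × 1.3 × 0.2049 = 1.01807
(2) 0.2746 × 2.502 × 1.683 = 1.15630
(3) 0.6902 × 1.98 × 0.7993 = 1.09232
Highest is cycle (2) at 1.1563 (>1, arbitrage).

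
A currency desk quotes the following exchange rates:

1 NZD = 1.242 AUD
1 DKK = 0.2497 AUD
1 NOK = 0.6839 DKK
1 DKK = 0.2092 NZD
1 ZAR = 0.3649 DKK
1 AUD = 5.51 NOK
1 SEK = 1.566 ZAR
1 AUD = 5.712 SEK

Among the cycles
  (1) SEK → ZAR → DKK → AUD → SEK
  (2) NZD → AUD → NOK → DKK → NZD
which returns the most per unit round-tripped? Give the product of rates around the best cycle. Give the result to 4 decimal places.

(1) 1.566 × 0.3649 × 0.2497 × 5.712 = 0.81503
(2) 1.242 × 5.51 × 0.6839 × 0.2092 = 0.97910
Highest is cycle (2) at 0.9791 (≤1, no arbitrage).

0.9791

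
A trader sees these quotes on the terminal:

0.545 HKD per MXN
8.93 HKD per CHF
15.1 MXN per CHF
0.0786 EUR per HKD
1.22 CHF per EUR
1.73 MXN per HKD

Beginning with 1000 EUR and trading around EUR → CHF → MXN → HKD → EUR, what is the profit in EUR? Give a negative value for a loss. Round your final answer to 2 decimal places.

-210.86

1000 EUR × 1.22 = 1220 CHF
1220 CHF × 15.1 = 18422 MXN
18422 MXN × 0.545 = 10039.99 HKD
10039.99 HKD × 0.0786 = 789.143214 EUR
Net change: 789.143214 − 1000 = -210.856786 EUR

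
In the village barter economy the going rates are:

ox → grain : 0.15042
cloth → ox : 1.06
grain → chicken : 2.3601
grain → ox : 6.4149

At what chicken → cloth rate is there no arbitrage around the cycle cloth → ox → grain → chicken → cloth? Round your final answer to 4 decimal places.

2.6574

Known legs of the cycle: 1.06 × 0.15042 × 2.3601 = 0.37630661652
For no arbitrage the full-cycle product must be 1, so the missing rate is 1 / 0.37630661652 ≈ 2.657407.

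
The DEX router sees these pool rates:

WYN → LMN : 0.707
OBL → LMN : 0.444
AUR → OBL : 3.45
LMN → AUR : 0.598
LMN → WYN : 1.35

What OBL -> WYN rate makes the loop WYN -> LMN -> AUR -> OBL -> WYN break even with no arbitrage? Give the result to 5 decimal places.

0.68558

Known legs of the cycle: 0.707 × 0.598 × 3.45 = 1.4586117
For no arbitrage the full-cycle product must be 1, so the missing rate is 1 / 1.4586117 ≈ 0.6855834.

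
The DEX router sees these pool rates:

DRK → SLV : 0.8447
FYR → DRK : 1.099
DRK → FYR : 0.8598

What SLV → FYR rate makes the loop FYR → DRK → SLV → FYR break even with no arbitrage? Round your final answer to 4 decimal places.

1.0772

Known legs of the cycle: 1.099 × 0.8447 = 0.9283253
For no arbitrage the full-cycle product must be 1, so the missing rate is 1 / 0.9283253 ≈ 1.077209.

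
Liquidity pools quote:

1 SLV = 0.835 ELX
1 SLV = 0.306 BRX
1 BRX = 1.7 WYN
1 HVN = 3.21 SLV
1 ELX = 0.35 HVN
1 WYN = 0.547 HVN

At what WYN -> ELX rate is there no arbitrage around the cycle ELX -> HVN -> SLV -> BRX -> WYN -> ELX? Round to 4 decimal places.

Known legs of the cycle: 0.35 × 3.21 × 0.306 × 1.7 = 0.5844447
For no arbitrage the full-cycle product must be 1, so the missing rate is 1 / 0.5844447 ≈ 1.711026.

1.7110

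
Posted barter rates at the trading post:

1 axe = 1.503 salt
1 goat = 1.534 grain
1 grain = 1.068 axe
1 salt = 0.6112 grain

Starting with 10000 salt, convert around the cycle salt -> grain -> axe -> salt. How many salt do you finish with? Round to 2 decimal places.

10000 salt × 0.6112 = 6112 grain
6112 grain × 1.068 = 6527.616 axe
6527.616 axe × 1.503 = 9811.006848 salt

9811.01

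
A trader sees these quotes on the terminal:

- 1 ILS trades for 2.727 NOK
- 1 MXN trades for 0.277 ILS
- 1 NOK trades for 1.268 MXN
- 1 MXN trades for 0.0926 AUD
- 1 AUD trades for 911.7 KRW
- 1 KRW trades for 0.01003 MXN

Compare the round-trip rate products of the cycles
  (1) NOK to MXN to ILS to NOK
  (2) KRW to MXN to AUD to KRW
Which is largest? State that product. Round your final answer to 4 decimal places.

0.9578

(1) 1.268 × 0.277 × 2.727 = 0.95782
(2) 0.01003 × 0.0926 × 911.7 = 0.84677
Highest is cycle (1) at 0.9578 (≤1, no arbitrage).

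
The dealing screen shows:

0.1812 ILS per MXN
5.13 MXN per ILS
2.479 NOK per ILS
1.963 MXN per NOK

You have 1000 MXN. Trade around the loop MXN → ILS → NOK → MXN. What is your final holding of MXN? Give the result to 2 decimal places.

881.77

1000 MXN × 0.1812 = 181.2 ILS
181.2 ILS × 2.479 = 449.1948 NOK
449.1948 NOK × 1.963 = 881.7693924 MXN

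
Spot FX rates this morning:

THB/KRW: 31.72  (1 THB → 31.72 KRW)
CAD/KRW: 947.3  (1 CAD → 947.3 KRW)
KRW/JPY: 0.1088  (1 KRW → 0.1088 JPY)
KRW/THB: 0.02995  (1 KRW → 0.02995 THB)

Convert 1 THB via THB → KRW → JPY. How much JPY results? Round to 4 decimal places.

3.4511

1 THB × 31.72 = 31.72 KRW
31.72 KRW × 0.1088 = 3.451136 JPY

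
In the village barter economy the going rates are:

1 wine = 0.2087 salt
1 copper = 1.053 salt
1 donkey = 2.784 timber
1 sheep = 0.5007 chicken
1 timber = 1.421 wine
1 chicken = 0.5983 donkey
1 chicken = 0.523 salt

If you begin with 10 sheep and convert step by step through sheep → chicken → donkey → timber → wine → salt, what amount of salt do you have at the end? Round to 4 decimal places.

2.4733

10 sheep × 0.5007 = 5.007 chicken
5.007 chicken × 0.5983 = 2.9956881 donkey
2.9956881 donkey × 2.784 = 8.3399956704 timber
8.3399956704 timber × 1.421 = 11.8511338476384 wine
11.8511338476384 wine × 0.2087 = 2.47333163400213408 salt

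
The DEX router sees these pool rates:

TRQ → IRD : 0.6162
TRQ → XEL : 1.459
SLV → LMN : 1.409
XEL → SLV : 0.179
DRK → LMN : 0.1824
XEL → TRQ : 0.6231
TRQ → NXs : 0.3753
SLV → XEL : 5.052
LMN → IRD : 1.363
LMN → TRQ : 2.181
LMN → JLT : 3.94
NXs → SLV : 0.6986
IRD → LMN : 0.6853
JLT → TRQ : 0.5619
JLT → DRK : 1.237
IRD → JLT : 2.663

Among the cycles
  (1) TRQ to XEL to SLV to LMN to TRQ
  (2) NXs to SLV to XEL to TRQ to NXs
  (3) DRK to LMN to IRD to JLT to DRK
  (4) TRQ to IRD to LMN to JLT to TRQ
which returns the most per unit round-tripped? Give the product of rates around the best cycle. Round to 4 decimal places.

(1) 1.459 × 0.179 × 1.409 × 2.181 = 0.80256
(2) 0.6986 × 5.052 × 0.6231 × 0.3753 = 0.82533
(3) 0.1824 × 1.363 × 2.663 × 1.237 = 0.81896
(4) 0.6162 × 0.6853 × 3.94 × 0.5619 = 0.93488
Highest is cycle (4) at 0.9349 (≤1, no arbitrage).

0.9349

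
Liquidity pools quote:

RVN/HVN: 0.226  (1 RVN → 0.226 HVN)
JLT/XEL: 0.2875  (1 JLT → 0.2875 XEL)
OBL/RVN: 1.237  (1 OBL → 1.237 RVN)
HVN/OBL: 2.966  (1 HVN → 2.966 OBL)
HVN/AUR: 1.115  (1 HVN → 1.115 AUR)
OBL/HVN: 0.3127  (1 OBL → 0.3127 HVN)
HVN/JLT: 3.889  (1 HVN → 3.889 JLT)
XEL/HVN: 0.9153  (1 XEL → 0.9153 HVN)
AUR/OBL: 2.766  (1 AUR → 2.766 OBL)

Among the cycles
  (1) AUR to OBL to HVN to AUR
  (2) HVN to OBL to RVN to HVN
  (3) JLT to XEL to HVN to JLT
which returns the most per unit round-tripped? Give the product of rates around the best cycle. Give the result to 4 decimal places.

(1) 2.766 × 0.3127 × 1.115 = 0.96439
(2) 2.966 × 1.237 × 0.226 = 0.82918
(3) 0.2875 × 0.9153 × 3.889 = 1.02339
Highest is cycle (3) at 1.0234 (>1, arbitrage).

1.0234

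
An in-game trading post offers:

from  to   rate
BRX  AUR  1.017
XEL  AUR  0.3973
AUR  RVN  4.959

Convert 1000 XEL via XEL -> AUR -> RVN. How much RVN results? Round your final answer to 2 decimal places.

1970.21

1000 XEL × 0.3973 = 397.3 AUR
397.3 AUR × 4.959 = 1970.2107 RVN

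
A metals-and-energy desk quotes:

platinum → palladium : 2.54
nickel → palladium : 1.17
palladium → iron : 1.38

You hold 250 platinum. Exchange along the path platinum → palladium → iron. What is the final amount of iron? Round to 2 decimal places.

876.30

250 platinum × 2.54 = 635 palladium
635 palladium × 1.38 = 876.3 iron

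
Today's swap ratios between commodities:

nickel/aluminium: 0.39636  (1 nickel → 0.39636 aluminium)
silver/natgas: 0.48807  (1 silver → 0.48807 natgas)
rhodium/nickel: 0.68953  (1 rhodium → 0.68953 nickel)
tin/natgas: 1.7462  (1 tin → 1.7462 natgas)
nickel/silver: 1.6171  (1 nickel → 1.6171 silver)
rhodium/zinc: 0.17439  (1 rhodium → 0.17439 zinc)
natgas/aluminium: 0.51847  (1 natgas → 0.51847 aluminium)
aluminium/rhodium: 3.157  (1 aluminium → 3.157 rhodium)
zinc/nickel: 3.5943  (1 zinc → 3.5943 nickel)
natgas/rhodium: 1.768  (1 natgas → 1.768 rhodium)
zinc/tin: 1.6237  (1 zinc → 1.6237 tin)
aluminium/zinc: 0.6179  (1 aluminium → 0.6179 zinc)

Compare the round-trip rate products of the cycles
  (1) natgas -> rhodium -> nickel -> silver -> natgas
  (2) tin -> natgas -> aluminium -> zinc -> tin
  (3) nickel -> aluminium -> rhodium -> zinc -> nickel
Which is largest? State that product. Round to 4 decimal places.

(1) 1.768 × 0.68953 × 1.6171 × 0.48807 = 0.96218
(2) 1.7462 × 0.51847 × 0.6179 × 1.6237 = 0.90833
(3) 0.39636 × 3.157 × 0.17439 × 3.5943 = 0.78433
Highest is cycle (1) at 0.9622 (≤1, no arbitrage).

0.9622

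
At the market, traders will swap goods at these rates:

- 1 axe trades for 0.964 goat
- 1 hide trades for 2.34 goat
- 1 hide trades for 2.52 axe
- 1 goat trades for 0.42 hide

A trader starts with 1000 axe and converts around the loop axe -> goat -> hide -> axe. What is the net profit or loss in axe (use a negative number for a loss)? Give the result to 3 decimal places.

20.298

1000 axe × 0.964 = 964 goat
964 goat × 0.42 = 404.88 hide
404.88 hide × 2.52 = 1020.2976 axe
Net change: 1020.2976 − 1000 = 20.2976 axe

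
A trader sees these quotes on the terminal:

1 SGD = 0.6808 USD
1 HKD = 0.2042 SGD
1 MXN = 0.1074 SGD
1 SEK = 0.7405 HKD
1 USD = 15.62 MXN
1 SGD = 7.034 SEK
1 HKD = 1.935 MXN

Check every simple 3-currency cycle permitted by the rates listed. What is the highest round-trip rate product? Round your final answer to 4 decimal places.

1.1421

USD→MXN→SGD→USD: 15.62 × 0.1074 × 0.6808 = 1.14210
SEK→HKD→SGD→SEK: 0.7405 × 0.2042 × 7.034 = 1.06361
Maximum is USD→MXN→SGD→USD at 1.1421; arbitrage exists.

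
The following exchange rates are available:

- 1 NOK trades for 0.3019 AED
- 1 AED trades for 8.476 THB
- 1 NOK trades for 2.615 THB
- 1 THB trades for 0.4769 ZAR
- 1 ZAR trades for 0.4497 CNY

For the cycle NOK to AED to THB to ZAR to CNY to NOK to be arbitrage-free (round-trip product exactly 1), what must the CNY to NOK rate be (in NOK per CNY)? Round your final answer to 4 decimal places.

Known legs of the cycle: 0.3019 × 8.476 × 0.4769 × 0.4497 = 0.548787576309492
For no arbitrage the full-cycle product must be 1, so the missing rate is 1 / 0.548787576309492 ≈ 1.822199.

1.8222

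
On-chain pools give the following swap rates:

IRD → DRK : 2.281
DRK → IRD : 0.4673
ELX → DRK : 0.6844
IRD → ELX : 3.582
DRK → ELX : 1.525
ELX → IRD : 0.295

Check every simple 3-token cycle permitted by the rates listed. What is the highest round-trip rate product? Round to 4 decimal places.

ELX→DRK→IRD→ELX: 0.6844 × 0.4673 × 3.582 = 1.14560
ELX→IRD→DRK→ELX: 0.295 × 2.281 × 1.525 = 1.02616
Maximum is ELX→DRK→IRD→ELX at 1.1456; arbitrage exists.

1.1456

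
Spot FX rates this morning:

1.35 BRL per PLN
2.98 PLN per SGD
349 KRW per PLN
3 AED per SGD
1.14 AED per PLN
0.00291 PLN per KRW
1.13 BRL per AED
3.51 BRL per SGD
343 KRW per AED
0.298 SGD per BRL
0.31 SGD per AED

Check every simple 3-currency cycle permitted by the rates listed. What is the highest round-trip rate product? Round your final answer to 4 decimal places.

SGD→PLN→BRL→SGD: 2.98 × 1.35 × 0.298 = 1.19885
AED→KRW→PLN→AED: 343 × 0.00291 × 1.14 = 1.13787
AED→SGD→PLN→AED: 0.31 × 2.98 × 1.14 = 1.05313
AED→BRL→SGD→AED: 1.13 × 0.298 × 3 = 1.01022
Maximum is SGD→PLN→BRL→SGD at 1.1989; arbitrage exists.

1.1989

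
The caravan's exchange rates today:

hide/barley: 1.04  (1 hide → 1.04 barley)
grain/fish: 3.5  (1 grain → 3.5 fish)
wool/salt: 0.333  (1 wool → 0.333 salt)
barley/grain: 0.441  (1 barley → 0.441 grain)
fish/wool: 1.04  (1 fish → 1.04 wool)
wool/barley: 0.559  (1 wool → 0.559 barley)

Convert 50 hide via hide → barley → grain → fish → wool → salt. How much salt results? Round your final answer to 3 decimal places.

27.796

50 hide × 1.04 = 52 barley
52 barley × 0.441 = 22.932 grain
22.932 grain × 3.5 = 80.262 fish
80.262 fish × 1.04 = 83.47248 wool
83.47248 wool × 0.333 = 27.79633584 salt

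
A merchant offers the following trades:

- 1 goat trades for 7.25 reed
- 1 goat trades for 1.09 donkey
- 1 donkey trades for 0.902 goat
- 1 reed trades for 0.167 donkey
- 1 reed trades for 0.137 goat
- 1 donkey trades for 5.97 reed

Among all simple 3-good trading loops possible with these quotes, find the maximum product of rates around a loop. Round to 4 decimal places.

donkey→goat→reed→donkey: 0.902 × 7.25 × 0.167 = 1.09210
donkey→reed→goat→donkey: 5.97 × 0.137 × 1.09 = 0.89150
Maximum is donkey→goat→reed→donkey at 1.0921; arbitrage exists.

1.0921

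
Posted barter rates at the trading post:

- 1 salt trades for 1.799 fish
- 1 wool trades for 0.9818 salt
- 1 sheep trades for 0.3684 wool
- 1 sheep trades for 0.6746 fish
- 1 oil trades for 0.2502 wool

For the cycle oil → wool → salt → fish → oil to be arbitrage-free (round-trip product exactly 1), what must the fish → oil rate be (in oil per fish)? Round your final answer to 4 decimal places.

Known legs of the cycle: 0.2502 × 0.9818 × 1.799 = 0.44191780164
For no arbitrage the full-cycle product must be 1, so the missing rate is 1 / 0.44191780164 ≈ 2.262864.

2.2629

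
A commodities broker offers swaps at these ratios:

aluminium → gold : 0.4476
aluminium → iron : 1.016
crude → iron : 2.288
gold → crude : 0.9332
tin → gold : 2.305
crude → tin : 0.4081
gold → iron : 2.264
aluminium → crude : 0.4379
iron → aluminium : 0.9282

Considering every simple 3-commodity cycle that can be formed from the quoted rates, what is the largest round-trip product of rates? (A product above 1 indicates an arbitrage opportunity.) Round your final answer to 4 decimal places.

aluminium→gold→iron→aluminium: 0.4476 × 2.264 × 0.9282 = 0.94061
aluminium→crude→iron→aluminium: 0.4379 × 2.288 × 0.9282 = 0.92998
gold→crude→tin→gold: 0.9332 × 0.4081 × 2.305 = 0.87783
Maximum is aluminium→gold→iron→aluminium at 0.9406; no arbitrage — every cycle loses value.

0.9406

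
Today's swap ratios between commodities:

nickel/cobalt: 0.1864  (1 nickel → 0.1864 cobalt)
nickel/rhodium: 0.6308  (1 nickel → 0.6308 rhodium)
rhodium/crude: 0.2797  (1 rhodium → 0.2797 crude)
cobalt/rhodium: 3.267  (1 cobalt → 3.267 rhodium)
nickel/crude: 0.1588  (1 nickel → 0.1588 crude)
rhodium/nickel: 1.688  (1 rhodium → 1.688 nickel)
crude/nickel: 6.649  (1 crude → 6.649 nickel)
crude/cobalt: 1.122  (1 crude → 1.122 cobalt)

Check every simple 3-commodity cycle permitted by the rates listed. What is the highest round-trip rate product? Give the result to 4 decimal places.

1.1731

crude→nickel→rhodium→crude: 6.649 × 0.6308 × 0.2797 = 1.17311
cobalt→rhodium→nickel→cobalt: 3.267 × 1.688 × 0.1864 = 1.02794
cobalt→rhodium→crude→cobalt: 3.267 × 0.2797 × 1.122 = 1.02526
Maximum is crude→nickel→rhodium→crude at 1.1731; arbitrage exists.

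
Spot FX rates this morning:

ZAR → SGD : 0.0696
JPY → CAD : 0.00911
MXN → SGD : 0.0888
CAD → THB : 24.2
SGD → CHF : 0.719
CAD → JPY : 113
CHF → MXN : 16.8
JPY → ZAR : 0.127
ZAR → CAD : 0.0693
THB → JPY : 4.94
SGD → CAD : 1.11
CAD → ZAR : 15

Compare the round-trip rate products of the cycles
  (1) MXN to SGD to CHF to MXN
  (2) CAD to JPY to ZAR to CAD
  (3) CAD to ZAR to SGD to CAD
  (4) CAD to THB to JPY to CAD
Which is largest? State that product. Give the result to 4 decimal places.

1.1588

(1) 0.0888 × 0.719 × 16.8 = 1.07263
(2) 113 × 0.127 × 0.0693 = 0.99452
(3) 15 × 0.0696 × 1.11 = 1.15884
(4) 24.2 × 4.94 × 0.00911 = 1.08908
Highest is cycle (3) at 1.1588 (>1, arbitrage).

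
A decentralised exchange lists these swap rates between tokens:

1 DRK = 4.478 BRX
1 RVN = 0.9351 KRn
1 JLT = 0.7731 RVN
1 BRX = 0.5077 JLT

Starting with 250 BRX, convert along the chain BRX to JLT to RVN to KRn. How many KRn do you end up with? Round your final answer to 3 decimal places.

91.757

250 BRX × 0.5077 = 126.925 JLT
126.925 JLT × 0.7731 = 98.1257175 RVN
98.1257175 RVN × 0.9351 = 91.75735843425 KRn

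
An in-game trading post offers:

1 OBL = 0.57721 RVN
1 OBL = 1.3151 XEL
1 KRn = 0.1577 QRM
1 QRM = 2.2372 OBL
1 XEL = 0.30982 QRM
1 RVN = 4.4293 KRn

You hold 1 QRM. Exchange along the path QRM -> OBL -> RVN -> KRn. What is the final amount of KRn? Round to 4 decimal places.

5.7197

1 QRM × 2.2372 = 2.2372 OBL
2.2372 OBL × 0.57721 = 1.291334212 RVN
1.291334212 RVN × 4.4293 = 5.7197066252116 KRn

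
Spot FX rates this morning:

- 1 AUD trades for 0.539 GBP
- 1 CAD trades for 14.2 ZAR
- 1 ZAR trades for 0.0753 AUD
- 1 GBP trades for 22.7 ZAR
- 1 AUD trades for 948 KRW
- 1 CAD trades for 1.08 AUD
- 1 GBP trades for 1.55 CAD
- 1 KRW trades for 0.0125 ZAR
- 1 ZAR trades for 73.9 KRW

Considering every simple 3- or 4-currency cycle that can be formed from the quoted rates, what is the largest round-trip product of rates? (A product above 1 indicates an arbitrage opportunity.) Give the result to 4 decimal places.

ZAR→AUD→GBP→ZAR: 0.0753 × 0.539 × 22.7 = 0.92132
CAD→AUD→GBP→CAD: 1.08 × 0.539 × 1.55 = 0.90229
ZAR→AUD→GBP→CAD→ZAR: 0.0753 × 0.539 × 1.55 × 14.2 = 0.89331
ZAR→AUD→KRW→ZAR: 0.0753 × 948 × 0.0125 = 0.89231
Maximum is ZAR→AUD→GBP→ZAR at 0.9213; no arbitrage — every cycle loses value.

0.9213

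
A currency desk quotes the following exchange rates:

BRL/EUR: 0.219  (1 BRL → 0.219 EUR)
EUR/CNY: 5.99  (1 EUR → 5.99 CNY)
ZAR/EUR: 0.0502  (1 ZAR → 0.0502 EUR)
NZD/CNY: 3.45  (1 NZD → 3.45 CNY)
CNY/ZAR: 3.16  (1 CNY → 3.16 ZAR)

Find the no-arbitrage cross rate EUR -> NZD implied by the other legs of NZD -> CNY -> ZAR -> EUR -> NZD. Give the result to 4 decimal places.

Known legs of the cycle: 3.45 × 3.16 × 0.0502 = 0.5472804
For no arbitrage the full-cycle product must be 1, so the missing rate is 1 / 0.5472804 ≈ 1.827217.

1.8272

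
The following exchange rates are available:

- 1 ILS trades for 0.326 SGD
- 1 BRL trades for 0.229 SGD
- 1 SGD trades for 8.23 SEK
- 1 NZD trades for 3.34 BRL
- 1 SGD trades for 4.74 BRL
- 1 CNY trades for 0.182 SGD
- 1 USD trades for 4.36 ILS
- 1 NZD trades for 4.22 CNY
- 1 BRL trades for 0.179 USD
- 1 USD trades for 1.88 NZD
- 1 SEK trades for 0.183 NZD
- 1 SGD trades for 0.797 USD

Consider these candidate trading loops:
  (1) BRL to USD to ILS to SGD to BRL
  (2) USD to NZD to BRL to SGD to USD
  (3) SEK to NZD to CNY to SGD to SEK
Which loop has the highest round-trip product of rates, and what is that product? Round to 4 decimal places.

1.2060

(1) 0.179 × 4.36 × 0.326 × 4.74 = 1.20597
(2) 1.88 × 3.34 × 0.229 × 0.797 = 1.14604
(3) 0.183 × 4.22 × 0.182 × 8.23 = 1.15674
Highest is cycle (1) at 1.2060 (>1, arbitrage).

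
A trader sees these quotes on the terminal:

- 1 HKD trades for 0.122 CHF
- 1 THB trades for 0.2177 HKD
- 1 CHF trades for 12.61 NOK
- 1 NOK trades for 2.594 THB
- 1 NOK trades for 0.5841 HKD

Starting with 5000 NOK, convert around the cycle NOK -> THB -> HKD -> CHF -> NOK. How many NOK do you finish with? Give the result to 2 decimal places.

4343.84

5000 NOK × 2.594 = 12970 THB
12970 THB × 0.2177 = 2823.569 HKD
2823.569 HKD × 0.122 = 344.475418 CHF
344.475418 CHF × 12.61 = 4343.83502098 NOK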